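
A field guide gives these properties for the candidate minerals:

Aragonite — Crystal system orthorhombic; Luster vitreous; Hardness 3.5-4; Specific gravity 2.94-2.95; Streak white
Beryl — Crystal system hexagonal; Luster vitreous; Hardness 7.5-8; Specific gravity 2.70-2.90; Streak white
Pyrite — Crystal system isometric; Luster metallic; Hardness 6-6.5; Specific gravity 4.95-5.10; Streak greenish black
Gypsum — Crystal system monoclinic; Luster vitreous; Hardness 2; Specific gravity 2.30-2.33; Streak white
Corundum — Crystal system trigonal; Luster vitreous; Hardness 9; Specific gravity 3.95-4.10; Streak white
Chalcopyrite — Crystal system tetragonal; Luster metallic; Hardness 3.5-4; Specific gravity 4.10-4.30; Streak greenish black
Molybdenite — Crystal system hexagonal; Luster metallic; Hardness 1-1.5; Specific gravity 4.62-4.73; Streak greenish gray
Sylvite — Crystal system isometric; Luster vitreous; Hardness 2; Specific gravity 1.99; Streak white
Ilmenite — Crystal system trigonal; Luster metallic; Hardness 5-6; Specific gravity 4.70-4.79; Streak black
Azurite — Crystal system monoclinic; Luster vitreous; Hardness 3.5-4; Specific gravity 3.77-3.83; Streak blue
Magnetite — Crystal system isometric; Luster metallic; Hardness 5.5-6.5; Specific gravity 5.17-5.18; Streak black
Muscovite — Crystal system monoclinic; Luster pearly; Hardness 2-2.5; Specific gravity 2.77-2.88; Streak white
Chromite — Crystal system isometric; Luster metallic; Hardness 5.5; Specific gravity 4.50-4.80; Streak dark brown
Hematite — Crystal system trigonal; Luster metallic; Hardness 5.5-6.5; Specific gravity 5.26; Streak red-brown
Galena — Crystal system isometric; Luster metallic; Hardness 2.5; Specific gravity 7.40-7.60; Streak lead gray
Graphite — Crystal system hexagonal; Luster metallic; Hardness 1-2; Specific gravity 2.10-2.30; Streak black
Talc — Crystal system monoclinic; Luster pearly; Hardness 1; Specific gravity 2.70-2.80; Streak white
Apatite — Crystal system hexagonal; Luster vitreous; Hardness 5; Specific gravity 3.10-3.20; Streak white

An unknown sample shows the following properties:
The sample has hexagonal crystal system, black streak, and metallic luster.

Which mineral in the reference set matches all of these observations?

Hexagonal crystal system: leaves Beryl, Molybdenite, Graphite, Apatite.
Black streak: Graphite remains.
Metallic luster: all remaining candidates fit.
The only mineral consistent with every observation is Graphite.

Graphite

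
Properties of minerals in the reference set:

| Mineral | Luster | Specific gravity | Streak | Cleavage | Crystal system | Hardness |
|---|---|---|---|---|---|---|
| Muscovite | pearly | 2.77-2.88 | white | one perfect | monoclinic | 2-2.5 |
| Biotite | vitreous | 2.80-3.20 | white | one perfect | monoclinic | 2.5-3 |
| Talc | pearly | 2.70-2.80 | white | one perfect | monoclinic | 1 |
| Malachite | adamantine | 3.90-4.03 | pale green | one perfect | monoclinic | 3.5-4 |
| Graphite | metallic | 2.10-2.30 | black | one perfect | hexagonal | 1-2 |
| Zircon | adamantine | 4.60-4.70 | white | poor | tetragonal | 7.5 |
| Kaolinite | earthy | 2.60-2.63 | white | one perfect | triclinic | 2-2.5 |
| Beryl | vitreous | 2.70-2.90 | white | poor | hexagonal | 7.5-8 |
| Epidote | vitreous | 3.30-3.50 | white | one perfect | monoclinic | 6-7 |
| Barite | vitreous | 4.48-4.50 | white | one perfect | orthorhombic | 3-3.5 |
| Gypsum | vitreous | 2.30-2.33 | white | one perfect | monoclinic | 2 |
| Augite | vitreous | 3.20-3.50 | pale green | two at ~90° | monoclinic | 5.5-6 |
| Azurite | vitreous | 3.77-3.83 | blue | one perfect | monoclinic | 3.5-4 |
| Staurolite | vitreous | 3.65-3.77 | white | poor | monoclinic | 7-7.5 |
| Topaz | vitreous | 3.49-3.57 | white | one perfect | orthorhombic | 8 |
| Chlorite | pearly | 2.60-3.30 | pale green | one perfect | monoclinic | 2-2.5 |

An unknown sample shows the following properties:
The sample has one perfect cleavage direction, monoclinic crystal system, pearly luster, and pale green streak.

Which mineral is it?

Chlorite

One perfect cleavage direction excludes Zircon, Beryl, Augite, Staurolite.
Monoclinic crystal system is inconsistent with Graphite, Kaolinite, Barite, Topaz.
Pearly luster — narrows the field to Muscovite, Talc, Chlorite.
Pale green streak — Chlorite remains.
The only mineral consistent with every observation is Chlorite.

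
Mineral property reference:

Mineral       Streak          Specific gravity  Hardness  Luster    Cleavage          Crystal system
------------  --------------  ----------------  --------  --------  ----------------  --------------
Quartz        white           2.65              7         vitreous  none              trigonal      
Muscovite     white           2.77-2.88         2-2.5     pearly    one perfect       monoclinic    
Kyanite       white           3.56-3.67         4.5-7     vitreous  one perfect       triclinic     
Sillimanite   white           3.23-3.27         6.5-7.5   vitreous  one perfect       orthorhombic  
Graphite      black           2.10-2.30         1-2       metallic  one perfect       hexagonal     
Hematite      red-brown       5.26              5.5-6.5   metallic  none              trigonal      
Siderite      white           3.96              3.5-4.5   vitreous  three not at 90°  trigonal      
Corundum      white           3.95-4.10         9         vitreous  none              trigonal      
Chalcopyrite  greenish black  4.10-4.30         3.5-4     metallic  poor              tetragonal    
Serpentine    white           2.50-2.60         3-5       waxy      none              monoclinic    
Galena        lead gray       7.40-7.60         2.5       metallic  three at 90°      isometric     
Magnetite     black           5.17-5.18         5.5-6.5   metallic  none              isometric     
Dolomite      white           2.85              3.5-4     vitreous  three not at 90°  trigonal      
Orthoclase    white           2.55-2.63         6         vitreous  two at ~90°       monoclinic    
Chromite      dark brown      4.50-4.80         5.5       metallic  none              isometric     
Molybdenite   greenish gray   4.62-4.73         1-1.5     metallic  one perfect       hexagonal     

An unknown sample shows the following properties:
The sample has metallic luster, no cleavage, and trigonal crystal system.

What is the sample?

Hematite

Metallic luster — narrows the field to Graphite, Hematite, Chalcopyrite, Galena, Magnetite, Chromite, Molybdenite.
No cleavage — Hematite, Magnetite, Chromite remain.
Trigonal crystal system — Hematite remains.
The only mineral consistent with every observation is Hematite.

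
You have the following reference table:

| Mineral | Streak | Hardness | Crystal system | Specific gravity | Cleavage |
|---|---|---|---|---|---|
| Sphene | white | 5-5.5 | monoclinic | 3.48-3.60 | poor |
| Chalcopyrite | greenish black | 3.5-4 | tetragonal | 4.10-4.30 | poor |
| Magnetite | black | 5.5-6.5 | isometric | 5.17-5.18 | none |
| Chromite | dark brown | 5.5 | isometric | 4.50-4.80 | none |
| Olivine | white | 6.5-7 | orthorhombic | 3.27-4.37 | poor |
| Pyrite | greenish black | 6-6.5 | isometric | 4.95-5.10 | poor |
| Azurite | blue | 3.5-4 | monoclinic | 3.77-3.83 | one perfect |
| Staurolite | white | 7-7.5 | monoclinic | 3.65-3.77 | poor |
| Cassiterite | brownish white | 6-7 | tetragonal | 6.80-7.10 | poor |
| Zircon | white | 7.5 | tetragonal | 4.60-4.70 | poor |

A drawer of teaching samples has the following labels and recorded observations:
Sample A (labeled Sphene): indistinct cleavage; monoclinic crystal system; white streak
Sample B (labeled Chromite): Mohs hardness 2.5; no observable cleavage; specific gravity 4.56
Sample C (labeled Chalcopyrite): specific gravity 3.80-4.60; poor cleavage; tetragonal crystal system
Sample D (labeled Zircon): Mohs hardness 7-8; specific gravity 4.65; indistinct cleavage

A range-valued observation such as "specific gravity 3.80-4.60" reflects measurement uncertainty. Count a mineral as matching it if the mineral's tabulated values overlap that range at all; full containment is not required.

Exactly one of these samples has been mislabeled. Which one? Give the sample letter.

Sample A: every observation is compatible with the reference values for Sphene.
Sample B: Chromite has hardness 5.5, but the record shows Mohs hardness 2.5 — this label is wrong.
Sample C: every observation is compatible with the reference values for Chalcopyrite.
Sample D: every observation is compatible with the reference values for Zircon.
Only sample B is inconsistent with its label.

B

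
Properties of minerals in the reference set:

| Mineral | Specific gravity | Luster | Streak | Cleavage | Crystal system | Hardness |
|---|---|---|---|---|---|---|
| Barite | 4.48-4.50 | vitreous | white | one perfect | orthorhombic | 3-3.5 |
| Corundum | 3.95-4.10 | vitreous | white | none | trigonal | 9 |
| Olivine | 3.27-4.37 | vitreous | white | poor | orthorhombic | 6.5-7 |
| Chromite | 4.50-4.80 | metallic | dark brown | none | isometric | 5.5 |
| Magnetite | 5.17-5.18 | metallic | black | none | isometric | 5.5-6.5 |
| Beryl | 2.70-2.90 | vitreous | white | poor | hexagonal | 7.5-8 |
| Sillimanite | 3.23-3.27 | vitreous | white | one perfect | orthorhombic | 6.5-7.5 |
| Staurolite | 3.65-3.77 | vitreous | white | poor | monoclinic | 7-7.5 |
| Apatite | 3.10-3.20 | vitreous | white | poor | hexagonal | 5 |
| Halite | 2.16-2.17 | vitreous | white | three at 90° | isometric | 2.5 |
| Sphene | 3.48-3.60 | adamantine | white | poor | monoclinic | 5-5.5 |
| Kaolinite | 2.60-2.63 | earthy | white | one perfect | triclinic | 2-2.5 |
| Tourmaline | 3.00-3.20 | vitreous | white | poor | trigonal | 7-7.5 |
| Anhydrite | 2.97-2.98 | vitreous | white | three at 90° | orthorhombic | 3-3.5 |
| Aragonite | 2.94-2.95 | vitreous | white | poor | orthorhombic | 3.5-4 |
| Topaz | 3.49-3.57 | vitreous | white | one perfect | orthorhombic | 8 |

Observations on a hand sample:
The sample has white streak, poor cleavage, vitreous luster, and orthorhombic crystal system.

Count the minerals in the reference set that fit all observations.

2

White streak is inconsistent with Chromite, Magnetite.
Poor cleavage — narrows the field to Olivine, Beryl, Staurolite, Apatite, Sphene, Tourmaline, Aragonite.
Vitreous luster is inconsistent with Sphene.
Orthorhombic crystal system — Olivine, Aragonite remain.
Consistent with every observation: Aragonite, Olivine.
That is 2 minerals.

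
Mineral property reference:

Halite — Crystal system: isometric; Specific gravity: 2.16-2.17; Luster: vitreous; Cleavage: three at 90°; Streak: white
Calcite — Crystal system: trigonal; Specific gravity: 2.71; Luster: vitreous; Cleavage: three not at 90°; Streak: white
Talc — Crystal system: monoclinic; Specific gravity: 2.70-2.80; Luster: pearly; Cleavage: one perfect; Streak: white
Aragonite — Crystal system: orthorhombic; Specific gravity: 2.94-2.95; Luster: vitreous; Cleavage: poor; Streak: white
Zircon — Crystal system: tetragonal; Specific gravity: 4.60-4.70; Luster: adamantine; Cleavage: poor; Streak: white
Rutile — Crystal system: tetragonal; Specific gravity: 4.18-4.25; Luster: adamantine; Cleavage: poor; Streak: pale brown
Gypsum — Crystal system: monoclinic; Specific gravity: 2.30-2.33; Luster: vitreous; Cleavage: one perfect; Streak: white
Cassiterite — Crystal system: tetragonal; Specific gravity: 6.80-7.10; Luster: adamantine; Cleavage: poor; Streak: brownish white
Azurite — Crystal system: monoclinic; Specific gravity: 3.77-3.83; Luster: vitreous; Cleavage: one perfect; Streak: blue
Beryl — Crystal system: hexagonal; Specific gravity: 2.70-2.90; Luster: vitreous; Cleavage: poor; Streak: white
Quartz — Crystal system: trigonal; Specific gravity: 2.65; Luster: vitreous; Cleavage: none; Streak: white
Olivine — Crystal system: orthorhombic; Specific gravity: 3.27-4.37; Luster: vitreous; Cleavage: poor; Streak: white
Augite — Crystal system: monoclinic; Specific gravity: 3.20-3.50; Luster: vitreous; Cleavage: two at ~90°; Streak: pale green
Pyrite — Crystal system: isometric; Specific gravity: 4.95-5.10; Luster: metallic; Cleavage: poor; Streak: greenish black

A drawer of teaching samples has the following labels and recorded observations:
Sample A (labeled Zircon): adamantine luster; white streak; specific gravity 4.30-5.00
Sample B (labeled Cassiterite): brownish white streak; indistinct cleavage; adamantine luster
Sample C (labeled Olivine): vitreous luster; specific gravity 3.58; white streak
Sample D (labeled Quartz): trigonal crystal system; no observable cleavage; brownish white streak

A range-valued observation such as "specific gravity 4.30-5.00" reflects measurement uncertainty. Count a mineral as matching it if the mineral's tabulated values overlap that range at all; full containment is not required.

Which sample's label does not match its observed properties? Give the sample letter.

Sample A: all recorded properties match Zircon.
Sample B: all recorded properties match Cassiterite.
Sample C: all recorded properties match Olivine.
Sample D: Quartz has white streak, but the record shows brownish white streak — this label is wrong.
Only sample D is inconsistent with its label.

D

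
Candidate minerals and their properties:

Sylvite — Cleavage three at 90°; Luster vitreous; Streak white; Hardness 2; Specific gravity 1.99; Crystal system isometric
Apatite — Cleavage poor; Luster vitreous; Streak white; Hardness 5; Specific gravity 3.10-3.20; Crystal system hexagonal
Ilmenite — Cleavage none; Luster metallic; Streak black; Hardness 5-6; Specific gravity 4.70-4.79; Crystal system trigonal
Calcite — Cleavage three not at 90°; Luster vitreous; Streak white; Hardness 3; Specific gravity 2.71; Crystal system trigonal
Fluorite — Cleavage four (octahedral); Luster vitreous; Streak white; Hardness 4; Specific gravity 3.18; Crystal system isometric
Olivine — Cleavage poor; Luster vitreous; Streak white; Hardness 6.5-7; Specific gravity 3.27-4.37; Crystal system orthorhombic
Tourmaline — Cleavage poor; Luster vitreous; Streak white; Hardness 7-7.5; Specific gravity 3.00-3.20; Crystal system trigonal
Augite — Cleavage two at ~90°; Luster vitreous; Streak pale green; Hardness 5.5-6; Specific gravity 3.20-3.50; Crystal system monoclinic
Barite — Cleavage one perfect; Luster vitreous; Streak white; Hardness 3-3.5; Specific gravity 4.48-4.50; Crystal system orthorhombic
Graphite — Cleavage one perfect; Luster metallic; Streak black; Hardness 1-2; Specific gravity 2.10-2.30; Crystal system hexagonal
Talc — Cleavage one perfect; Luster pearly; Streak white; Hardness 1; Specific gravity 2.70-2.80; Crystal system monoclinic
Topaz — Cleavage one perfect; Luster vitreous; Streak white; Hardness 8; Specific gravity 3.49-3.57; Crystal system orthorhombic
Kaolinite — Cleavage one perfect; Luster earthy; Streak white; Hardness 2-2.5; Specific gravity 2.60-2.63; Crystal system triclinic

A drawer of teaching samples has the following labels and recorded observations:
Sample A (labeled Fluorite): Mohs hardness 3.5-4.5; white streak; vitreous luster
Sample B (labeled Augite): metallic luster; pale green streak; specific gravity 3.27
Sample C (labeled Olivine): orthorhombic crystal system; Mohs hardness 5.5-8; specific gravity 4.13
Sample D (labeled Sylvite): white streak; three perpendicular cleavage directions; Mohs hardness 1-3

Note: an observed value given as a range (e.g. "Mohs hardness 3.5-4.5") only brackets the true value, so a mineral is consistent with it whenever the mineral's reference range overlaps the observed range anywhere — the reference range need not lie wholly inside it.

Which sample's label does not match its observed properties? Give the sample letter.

Sample A: every observation is compatible with the reference values for Fluorite.
Sample B: Augite has vitreous luster, but the record shows metallic luster — this label is wrong.
Sample C: every observation is compatible with the reference values for Olivine.
Sample D: every observation is compatible with the reference values for Sylvite.
The mislabeled specimen is B.

B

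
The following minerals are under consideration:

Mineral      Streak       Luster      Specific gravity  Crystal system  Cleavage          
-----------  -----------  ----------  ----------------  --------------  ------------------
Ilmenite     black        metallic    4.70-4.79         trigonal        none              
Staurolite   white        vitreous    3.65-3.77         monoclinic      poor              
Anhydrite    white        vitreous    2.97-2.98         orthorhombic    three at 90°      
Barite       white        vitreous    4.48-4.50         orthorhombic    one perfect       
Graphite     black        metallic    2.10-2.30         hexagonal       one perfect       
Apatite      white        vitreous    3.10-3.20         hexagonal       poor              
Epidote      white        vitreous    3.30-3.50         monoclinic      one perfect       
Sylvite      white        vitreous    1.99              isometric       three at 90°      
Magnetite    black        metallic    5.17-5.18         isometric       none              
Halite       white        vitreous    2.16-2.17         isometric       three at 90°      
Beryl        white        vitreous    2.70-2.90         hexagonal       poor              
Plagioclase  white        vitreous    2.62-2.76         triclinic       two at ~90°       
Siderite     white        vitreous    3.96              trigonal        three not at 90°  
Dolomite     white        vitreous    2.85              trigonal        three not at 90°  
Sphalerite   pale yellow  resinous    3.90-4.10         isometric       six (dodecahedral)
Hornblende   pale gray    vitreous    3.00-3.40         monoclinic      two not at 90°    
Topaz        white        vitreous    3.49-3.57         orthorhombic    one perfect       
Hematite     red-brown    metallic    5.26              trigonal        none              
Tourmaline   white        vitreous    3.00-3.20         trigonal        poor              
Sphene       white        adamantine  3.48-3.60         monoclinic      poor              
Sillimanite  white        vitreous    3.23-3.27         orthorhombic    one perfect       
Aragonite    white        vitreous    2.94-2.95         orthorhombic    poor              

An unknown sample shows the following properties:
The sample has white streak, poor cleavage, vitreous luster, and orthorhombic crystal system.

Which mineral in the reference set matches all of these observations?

White streak rules out Ilmenite, Graphite, Magnetite, Sphalerite, Hornblende, Hematite.
Poor cleavage: Staurolite, Apatite, Beryl, Tourmaline, Sphene, Aragonite remain.
Vitreous luster excludes Sphene.
Orthorhombic crystal system: leaves Aragonite.
Only Aragonite satisfies all observations.

Aragonite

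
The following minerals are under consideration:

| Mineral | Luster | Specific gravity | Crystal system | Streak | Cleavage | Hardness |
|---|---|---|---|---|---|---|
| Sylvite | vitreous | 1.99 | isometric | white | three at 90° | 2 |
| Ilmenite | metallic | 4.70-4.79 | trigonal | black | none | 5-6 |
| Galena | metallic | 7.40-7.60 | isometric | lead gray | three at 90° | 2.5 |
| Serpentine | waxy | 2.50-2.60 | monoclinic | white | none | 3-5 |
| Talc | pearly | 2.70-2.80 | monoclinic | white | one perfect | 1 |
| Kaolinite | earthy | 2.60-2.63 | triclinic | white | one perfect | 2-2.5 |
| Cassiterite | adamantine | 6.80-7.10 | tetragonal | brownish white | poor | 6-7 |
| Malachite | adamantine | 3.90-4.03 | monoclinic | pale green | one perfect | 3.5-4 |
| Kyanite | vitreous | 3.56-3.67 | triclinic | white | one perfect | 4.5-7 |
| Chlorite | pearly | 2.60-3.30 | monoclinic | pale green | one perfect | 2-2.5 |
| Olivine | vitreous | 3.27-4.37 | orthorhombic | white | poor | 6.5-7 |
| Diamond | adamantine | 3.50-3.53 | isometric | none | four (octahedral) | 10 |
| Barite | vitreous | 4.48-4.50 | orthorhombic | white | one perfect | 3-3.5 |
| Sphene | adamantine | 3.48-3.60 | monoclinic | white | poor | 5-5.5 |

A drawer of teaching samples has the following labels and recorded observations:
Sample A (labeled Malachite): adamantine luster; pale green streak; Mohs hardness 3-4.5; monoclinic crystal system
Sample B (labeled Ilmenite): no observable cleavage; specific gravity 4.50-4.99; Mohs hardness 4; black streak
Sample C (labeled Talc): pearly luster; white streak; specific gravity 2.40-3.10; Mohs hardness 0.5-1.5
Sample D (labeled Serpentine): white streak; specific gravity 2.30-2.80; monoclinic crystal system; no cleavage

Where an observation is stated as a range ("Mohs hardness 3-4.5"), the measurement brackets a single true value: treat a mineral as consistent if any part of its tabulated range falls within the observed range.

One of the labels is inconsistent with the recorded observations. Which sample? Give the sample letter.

Sample A: nothing contradicts Malachite.
Sample B: Ilmenite has hardness 5-6, but the record shows Mohs hardness 4 — this label is wrong.
Sample C: nothing contradicts Talc.
Sample D: nothing contradicts Serpentine.
The mislabeled specimen is B.

B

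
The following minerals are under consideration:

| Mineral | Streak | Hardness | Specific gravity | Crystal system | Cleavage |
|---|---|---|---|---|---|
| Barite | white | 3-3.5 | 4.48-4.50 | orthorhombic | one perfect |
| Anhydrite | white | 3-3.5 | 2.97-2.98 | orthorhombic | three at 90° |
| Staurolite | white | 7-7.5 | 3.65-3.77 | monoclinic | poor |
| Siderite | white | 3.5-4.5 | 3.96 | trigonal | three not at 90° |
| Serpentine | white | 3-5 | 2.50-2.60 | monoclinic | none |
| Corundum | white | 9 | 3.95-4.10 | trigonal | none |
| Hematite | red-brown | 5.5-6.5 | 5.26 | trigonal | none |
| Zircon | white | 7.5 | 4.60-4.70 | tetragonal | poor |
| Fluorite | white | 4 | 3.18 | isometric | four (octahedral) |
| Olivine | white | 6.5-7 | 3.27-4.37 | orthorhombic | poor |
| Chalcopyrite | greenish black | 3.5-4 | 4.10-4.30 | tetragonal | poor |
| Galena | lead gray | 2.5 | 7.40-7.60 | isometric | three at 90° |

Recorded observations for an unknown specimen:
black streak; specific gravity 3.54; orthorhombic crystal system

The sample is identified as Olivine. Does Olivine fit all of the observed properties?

Black streak — Olivine has white streak; inconsistent.
Specific gravity 3.54 — matches Olivine (SG 3.27-4.37).
Orthorhombic crystal system — matches Olivine (orthorhombic system).
Streak alone is enough to reject Olivine.

Inconsistent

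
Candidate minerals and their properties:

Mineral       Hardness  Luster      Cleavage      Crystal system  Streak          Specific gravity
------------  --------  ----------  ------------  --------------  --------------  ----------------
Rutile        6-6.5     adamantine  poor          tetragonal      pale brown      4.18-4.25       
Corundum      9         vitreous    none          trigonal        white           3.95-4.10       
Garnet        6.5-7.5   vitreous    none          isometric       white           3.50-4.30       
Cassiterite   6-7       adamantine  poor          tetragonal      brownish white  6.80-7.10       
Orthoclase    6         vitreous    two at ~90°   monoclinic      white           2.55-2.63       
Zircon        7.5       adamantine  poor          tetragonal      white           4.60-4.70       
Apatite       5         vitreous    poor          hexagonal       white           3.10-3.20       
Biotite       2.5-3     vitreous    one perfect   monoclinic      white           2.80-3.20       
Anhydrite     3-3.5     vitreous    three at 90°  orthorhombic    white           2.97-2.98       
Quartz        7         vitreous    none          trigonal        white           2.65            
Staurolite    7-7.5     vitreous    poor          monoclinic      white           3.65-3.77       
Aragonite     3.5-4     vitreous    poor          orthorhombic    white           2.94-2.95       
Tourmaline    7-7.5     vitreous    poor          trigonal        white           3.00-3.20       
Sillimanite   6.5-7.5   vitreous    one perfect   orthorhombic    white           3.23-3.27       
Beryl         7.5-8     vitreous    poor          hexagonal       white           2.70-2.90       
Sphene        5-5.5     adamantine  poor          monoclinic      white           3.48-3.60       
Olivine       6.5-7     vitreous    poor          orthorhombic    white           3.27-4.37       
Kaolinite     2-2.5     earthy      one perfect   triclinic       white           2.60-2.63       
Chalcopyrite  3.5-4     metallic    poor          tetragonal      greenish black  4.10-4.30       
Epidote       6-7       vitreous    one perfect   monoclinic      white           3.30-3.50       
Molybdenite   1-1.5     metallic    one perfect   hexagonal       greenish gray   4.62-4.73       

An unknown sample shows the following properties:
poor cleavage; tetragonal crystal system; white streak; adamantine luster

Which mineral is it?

Zircon

Poor cleavage — only Rutile, Cassiterite, Zircon, Apatite, Staurolite, Aragonite, Tourmaline, Beryl, Sphene, Olivine, Chalcopyrite remain.
Tetragonal crystal system — only Rutile, Cassiterite, Zircon, Chalcopyrite remain.
White streak — Zircon remains.
Adamantine luster — no further eliminations.
The only mineral consistent with every observation is Zircon.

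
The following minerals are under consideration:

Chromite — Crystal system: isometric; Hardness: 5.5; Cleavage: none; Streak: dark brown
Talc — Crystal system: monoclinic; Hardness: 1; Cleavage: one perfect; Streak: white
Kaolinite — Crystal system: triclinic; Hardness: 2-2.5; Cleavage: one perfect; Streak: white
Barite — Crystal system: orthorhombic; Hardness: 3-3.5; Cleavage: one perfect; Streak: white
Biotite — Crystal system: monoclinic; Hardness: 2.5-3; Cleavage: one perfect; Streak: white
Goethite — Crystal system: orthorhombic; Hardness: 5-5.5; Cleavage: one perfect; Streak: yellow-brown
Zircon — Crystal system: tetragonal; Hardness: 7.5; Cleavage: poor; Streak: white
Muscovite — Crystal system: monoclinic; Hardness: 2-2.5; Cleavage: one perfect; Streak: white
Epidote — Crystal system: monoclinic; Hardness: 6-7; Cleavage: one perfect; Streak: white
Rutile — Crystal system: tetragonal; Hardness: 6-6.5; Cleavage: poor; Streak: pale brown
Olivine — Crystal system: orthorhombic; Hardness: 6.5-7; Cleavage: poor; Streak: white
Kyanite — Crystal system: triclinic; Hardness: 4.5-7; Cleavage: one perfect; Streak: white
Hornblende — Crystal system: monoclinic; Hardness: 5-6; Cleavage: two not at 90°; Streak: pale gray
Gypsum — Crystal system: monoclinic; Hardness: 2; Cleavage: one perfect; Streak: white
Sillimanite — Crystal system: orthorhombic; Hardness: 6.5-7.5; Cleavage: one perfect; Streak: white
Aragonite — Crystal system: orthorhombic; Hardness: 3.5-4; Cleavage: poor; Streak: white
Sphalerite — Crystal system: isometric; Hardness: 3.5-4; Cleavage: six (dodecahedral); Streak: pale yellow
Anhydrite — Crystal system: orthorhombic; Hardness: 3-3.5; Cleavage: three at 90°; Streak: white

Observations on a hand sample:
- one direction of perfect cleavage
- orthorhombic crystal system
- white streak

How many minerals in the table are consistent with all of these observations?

2

One direction of perfect cleavage — only Talc, Kaolinite, Barite, Biotite, Goethite, Muscovite, Epidote, Kyanite, Gypsum, Sillimanite remain.
Orthorhombic crystal system — only Barite, Goethite, Sillimanite remain.
White streak is inconsistent with Goethite.
Consistent with every observation: Barite, Sillimanite.
That is 2 minerals.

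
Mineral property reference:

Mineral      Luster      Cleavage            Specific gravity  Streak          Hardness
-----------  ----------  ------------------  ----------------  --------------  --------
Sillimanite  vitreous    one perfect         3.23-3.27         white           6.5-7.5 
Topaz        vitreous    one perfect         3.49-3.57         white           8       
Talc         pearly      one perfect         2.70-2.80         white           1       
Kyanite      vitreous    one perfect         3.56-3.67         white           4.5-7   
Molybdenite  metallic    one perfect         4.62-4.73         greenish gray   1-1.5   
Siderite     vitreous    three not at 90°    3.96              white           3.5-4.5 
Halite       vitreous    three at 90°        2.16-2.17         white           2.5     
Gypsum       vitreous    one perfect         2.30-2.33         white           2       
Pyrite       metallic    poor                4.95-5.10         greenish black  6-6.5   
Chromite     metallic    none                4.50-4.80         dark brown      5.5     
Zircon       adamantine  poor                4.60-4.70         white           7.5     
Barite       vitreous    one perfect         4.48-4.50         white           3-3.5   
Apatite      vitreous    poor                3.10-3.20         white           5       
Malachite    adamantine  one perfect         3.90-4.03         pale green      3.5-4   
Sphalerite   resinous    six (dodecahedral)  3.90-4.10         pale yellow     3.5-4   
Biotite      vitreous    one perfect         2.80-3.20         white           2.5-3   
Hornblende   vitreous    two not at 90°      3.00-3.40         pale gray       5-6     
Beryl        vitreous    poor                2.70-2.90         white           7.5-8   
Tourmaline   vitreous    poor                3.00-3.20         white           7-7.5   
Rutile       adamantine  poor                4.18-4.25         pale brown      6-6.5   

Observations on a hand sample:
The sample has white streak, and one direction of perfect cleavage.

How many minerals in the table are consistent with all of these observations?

White streak — narrows the field to Sillimanite, Topaz, Talc, Kyanite, Siderite, Halite, Gypsum, Zircon, Barite, Apatite, Biotite, Beryl, Tourmaline.
One direction of perfect cleavage rules out Siderite, Halite, Zircon, Apatite, Beryl, Tourmaline.
Consistent with every observation: Barite, Biotite, Gypsum, Kyanite, Sillimanite, Talc, Topaz.
That is 7 minerals.

7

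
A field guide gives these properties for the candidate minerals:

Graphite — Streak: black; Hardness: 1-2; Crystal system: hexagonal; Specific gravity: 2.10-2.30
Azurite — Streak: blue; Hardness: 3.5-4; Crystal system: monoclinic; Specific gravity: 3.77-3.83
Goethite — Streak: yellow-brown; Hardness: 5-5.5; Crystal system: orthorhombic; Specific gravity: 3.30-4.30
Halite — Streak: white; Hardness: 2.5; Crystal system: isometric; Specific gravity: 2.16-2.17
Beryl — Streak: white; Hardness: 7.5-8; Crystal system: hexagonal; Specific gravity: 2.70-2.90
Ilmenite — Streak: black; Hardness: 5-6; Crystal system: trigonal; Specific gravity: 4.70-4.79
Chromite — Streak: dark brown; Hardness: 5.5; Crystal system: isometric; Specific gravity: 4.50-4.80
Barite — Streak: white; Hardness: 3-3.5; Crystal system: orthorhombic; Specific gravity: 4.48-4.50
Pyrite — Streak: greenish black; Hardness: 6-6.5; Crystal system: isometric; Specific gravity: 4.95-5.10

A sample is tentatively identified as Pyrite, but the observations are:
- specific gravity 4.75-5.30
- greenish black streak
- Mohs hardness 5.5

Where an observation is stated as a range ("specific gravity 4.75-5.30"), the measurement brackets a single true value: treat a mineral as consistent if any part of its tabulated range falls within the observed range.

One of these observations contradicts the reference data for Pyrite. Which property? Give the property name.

Specific gravity 4.75-5.30: Pyrite has SG 4.95-5.10 — within range.
Greenish black streak: Pyrite has greenish black streak — within range.
Mohs hardness 5.5: Pyrite has hardness 6-6.5 — does not match.
Everything matches except the hardness.

hardness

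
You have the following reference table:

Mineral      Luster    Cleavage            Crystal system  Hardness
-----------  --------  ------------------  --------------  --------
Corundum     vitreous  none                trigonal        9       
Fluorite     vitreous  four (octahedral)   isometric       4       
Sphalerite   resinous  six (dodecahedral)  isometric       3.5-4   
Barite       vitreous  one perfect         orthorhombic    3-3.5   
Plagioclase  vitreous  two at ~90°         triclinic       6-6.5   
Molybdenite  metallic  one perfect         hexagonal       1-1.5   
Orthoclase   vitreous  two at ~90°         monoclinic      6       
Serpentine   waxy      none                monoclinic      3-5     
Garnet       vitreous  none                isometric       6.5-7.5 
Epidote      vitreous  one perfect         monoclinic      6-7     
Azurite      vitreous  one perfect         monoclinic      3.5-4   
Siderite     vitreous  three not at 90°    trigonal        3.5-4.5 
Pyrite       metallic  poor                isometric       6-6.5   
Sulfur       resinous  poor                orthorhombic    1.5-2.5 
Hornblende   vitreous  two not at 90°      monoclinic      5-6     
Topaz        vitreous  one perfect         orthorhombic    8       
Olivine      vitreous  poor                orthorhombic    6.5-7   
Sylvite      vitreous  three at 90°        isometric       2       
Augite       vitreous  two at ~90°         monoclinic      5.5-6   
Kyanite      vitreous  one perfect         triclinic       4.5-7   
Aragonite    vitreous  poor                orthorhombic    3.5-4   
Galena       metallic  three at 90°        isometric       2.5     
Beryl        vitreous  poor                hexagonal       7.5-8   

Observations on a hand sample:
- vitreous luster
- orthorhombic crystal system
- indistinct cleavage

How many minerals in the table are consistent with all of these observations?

2

Vitreous luster is inconsistent with Sphalerite, Molybdenite, Serpentine, Pyrite, Sulfur, Galena.
Orthorhombic crystal system — only Barite, Topaz, Olivine, Aragonite remain.
Indistinct cleavage rules out Barite, Topaz.
Consistent with every observation: Aragonite, Olivine.
That is 2 minerals.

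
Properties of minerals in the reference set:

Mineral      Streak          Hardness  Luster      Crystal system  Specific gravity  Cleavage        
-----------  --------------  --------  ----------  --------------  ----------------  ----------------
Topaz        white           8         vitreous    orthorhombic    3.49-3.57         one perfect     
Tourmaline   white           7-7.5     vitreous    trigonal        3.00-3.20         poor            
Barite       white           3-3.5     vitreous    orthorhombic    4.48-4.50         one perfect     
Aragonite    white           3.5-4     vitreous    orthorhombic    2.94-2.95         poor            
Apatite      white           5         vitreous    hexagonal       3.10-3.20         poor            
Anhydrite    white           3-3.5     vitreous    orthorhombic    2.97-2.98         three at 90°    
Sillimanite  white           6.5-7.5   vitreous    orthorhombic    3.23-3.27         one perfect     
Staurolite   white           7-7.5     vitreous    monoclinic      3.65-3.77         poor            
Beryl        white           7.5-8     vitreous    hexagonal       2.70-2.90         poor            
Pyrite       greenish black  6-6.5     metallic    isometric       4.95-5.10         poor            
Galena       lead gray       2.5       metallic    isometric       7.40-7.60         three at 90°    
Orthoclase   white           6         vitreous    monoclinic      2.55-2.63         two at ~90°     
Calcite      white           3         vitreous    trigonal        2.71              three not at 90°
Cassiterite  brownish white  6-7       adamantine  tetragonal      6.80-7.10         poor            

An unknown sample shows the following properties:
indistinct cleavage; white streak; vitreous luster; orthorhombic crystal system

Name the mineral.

Aragonite

Indistinct cleavage: narrows the field to Tourmaline, Aragonite, Apatite, Staurolite, Beryl, Pyrite, Cassiterite.
White streak is inconsistent with Pyrite, Cassiterite.
Vitreous luster: consistent with all remaining minerals.
Orthorhombic crystal system: only Aragonite remains.
Aragonite is the sole remaining match.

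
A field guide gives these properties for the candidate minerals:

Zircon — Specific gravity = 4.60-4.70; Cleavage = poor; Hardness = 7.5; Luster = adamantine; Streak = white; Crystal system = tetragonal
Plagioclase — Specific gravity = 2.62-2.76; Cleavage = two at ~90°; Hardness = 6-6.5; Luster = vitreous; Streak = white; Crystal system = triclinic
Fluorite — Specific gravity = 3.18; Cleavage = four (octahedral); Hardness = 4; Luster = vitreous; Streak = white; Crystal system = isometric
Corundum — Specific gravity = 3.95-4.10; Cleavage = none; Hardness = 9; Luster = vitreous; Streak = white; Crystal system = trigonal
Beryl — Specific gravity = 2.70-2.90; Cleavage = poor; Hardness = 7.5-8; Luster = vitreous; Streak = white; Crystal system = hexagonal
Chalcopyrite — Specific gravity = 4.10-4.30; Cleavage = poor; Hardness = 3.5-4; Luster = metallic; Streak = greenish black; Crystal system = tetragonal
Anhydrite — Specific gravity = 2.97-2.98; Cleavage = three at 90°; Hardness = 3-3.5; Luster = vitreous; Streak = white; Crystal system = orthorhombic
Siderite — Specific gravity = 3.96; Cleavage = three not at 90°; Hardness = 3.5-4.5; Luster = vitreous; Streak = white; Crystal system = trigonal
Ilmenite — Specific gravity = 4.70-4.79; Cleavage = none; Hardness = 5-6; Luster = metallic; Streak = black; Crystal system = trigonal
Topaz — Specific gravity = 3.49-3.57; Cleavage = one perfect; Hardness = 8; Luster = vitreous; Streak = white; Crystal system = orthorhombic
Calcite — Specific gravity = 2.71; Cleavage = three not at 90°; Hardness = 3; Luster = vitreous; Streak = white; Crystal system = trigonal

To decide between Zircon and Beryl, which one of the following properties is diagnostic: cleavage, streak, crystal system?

Cleavage: both poor — shared.
Streak: both white — shared.
Crystal system: Zircon tetragonal, Beryl hexagonal — these differ.
Only crystal system differs between Zircon and Beryl among the listed tests.

crystal system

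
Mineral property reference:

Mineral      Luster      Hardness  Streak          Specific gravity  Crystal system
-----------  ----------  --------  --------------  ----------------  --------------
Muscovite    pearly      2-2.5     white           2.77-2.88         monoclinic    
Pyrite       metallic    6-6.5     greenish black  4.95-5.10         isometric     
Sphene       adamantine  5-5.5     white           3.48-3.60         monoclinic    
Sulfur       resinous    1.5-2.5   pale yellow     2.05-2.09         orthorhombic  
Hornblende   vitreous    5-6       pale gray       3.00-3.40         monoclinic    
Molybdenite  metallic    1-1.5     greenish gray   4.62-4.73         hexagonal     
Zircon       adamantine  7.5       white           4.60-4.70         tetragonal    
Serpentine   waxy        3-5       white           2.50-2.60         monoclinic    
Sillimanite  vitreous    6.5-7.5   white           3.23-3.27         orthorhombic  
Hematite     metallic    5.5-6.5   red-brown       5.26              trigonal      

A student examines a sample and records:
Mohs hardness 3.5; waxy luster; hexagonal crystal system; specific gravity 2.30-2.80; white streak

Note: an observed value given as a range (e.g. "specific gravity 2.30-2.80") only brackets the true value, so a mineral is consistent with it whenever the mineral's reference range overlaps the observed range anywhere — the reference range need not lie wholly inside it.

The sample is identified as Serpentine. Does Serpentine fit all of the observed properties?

No

Mohs hardness 3.5 — consistent with Serpentine (hardness 3-5).
Waxy luster — consistent with Serpentine (waxy luster).
Hexagonal crystal system — Serpentine has monoclinic system; which does not match.
Specific gravity 2.30-2.80 — consistent with Serpentine (SG 2.50-2.60).
White streak — consistent with Serpentine (white streak).
The crystal system observation rules out Serpentine.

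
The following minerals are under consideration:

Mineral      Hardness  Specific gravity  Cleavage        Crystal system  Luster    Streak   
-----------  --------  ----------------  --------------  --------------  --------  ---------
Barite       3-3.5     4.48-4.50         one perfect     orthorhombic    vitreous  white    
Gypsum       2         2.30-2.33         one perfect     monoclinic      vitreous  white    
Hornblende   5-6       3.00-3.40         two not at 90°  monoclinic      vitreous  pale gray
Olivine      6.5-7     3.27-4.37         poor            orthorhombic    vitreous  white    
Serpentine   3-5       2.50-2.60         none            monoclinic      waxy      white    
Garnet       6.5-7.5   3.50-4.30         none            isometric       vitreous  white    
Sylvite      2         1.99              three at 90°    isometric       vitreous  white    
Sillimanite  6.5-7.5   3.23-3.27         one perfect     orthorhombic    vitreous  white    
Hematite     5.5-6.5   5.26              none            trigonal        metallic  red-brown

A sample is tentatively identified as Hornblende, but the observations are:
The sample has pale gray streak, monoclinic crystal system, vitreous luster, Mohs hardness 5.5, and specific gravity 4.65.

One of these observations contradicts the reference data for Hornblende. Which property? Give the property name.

Pale gray streak: Hornblende has pale gray streak — within range.
Monoclinic crystal system: Hornblende has monoclinic system — within range.
Vitreous luster: Hornblende has vitreous luster — within range.
Mohs hardness 5.5: Hornblende has hardness 5-6 — within range.
Specific gravity 4.65: Hornblende has SG 3.00-3.40 — outside the reference range.
Everything matches except the specific gravity.

specific gravity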